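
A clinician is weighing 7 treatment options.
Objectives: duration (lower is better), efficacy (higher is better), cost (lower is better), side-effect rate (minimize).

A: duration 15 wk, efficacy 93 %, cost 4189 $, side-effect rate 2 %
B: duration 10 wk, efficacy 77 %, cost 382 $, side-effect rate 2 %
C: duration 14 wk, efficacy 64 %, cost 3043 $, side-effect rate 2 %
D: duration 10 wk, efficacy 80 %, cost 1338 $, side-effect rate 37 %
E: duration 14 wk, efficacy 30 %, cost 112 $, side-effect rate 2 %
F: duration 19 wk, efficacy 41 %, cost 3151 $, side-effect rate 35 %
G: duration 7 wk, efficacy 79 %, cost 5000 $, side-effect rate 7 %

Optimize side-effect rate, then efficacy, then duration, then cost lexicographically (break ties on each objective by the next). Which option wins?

A

First minimize side-effect rate: best is 2, kept {A, B, C, E}.
Then maximize efficacy: best is 93, kept {A}.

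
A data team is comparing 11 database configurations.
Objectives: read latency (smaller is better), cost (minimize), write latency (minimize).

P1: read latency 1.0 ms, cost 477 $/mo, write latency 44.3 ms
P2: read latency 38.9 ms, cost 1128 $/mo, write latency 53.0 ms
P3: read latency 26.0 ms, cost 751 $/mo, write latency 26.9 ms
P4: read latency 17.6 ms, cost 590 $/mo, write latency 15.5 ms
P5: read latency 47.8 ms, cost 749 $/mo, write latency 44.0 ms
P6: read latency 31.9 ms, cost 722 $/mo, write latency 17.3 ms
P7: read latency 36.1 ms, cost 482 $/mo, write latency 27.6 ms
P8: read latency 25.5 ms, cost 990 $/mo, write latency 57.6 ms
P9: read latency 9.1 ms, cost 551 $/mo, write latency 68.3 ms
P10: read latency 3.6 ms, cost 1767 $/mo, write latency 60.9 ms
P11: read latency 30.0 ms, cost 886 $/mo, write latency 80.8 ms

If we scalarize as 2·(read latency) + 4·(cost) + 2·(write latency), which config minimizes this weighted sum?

P1

P1: 2·1.0 + 4·477 + 2·44.3 = 1998.6
P2: 2·38.9 + 4·1128 + 2·53.0 = 4695.8
P3: 2·26.0 + 4·751 + 2·26.9 = 3109.8
P4: 2·17.6 + 4·590 + 2·15.5 = 2426.2
P5: 2·47.8 + 4·749 + 2·44.0 = 3179.6
P6: 2·31.9 + 4·722 + 2·17.3 = 2986.4
P7: 2·36.1 + 4·482 + 2·27.6 = 2055.4
P8: 2·25.5 + 4·990 + 2·57.6 = 4126.2
P9: 2·9.1 + 4·551 + 2·68.3 = 2358.8
P10: 2·3.6 + 4·1767 + 2·60.9 = 7197.0
P11: 2·30.0 + 4·886 + 2·80.8 = 3765.6
Lowest: P1 at 1998.6.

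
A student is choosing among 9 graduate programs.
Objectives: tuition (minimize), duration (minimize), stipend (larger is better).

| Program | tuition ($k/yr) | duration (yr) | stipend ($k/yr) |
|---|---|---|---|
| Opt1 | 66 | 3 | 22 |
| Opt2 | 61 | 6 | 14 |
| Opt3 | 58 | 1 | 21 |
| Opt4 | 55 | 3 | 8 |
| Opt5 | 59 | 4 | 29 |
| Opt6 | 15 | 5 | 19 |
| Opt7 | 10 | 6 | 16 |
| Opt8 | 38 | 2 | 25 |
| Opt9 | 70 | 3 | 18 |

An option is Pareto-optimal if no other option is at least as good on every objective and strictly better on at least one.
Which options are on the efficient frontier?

Opt3, Opt5, Opt6, Opt7, Opt8

Opt1: dominated by Opt8 (tuition 38≤66, duration 2≤3, stipend 25≥22).
Opt2: dominated by Opt3 (tuition 58≤61, duration 1≤6, stipend 21≥14).
Opt3: not dominated (best duration).
Opt4: dominated by Opt8 (tuition 38≤55, duration 2≤3, stipend 25≥8).
Opt5: not dominated (best stipend).
Opt6: not dominated.
Opt7: not dominated (best tuition).
Opt8: not dominated.
Opt9: dominated by Opt1 (tuition 66≤70, duration 3≤3, stipend 22≥18).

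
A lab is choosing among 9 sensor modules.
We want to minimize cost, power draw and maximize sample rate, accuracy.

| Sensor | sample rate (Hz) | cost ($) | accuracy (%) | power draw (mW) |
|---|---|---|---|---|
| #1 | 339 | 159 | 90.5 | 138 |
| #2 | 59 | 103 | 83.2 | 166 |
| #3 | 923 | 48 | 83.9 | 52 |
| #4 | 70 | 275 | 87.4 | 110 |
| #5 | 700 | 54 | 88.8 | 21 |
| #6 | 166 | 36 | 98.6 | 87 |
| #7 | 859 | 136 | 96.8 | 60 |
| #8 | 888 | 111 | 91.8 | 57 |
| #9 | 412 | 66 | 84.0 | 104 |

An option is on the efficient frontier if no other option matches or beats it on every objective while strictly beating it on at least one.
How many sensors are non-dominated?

#1: dominated by #7 (sample rate 859≥339, cost 136≤159, accuracy 96.8≥90.5, power draw 60≤138).
#2: dominated by #3 (sample rate 923≥59, cost 48≤103, accuracy 83.9≥83.2, power draw 52≤166).
#3: not dominated (best sample rate).
#4: dominated by #5 (sample rate 700≥70, cost 54≤275, accuracy 88.8≥87.4, power draw 21≤110).
#5: not dominated (best power draw).
#6: not dominated (best cost).
#7: not dominated.
#8: not dominated.
#9: dominated by #5 (sample rate 700≥412, cost 54≤66, accuracy 88.8≥84.0, power draw 21≤104).
Pareto-optimal: #3, #5, #6, #7, #8 → 5.

5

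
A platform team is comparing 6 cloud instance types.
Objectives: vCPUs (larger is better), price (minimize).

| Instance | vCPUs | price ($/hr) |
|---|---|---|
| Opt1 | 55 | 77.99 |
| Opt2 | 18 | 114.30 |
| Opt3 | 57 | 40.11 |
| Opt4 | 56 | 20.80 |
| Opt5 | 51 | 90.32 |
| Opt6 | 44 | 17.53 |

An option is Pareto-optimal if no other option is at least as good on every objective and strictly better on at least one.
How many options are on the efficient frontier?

3

Opt1: dominated by Opt3 (vCPUs 57≥55, price 40.11≤77.99).
Opt2: dominated by Opt1 (vCPUs 55≥18, price 77.99≤114.30).
Opt3: not dominated (best vCPUs).
Opt4: not dominated.
Opt5: dominated by Opt1 (vCPUs 55≥51, price 77.99≤90.32).
Opt6: not dominated (best price).
Pareto-optimal: Opt3, Opt4, Opt6 → 3.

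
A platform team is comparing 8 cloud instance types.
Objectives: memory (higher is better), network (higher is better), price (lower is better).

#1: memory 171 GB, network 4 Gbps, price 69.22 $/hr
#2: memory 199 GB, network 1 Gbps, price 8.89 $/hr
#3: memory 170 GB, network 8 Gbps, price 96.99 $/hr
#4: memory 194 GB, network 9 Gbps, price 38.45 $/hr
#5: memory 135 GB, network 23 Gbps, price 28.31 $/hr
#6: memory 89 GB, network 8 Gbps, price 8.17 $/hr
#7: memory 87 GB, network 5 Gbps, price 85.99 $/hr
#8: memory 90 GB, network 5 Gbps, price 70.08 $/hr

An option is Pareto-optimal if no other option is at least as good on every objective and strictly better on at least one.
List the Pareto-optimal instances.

#1: dominated by #4 (memory 194≥171, network 9≥4, price 38.45≤69.22).
#2: not dominated (best memory).
#3: dominated by #4 (memory 194≥170, network 9≥8, price 38.45≤96.99).
#4: not dominated.
#5: not dominated (best network).
#6: not dominated (best price).
#7: dominated by #4 (memory 194≥87, network 9≥5, price 38.45≤85.99).
#8: dominated by #4 (memory 194≥90, network 9≥5, price 38.45≤70.08).

#2, #4, #5, #6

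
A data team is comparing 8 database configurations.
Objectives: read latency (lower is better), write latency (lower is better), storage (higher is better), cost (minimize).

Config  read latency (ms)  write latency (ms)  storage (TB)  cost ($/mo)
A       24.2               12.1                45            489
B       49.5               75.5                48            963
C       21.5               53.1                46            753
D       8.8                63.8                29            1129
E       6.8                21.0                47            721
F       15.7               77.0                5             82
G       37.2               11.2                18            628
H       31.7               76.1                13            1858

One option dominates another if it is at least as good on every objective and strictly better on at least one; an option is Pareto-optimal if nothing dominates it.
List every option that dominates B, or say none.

A: worse on storage (45 vs 48).
C: worse on storage (46 vs 48).
D: worse on storage (29 vs 48).
E: worse on storage (47 vs 48).
F: worse on write latency (77.0 vs 75.5).
G: worse on storage (18 vs 48).
H: worse on write latency (76.1 vs 75.5).
No option dominates B.

none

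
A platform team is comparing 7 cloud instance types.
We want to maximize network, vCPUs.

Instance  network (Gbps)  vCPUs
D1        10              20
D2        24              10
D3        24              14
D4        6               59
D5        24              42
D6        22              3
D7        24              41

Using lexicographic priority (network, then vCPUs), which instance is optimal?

D5

First maximize network: best is 24, kept {D2, D3, D5, D7}.
Then maximize vCPUs: best is 42, kept {D5}.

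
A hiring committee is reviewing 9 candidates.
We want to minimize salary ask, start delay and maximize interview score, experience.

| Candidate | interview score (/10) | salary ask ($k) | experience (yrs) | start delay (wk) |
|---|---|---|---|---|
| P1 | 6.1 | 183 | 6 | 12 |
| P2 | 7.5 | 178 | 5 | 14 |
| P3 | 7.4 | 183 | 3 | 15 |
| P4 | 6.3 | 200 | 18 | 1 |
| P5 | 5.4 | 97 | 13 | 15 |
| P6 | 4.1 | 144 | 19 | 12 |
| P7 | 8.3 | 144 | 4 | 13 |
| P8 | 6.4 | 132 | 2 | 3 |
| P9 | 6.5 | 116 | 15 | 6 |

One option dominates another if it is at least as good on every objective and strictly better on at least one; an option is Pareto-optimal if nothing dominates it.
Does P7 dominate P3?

P7 vs P3: interview score 8.3≥7.4, salary ask 144≤183, experience 4≥3, start delay 13≤15 — P7 is at least as good on every objective with at least one strict improvement.

Yes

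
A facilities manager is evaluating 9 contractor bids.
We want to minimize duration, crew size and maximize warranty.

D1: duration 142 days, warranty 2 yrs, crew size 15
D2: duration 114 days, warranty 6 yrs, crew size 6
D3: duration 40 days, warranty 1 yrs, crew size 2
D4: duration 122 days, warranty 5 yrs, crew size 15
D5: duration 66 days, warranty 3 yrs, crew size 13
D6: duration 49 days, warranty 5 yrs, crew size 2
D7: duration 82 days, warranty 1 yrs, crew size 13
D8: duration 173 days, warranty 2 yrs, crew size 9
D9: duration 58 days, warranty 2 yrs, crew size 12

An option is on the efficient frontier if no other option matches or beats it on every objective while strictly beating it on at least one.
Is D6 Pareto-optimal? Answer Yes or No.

D1: worse on duration (142 vs 49).
D2: worse on duration (114 vs 49).
D3: worse on warranty (1 vs 5).
D4: worse on duration (122 vs 49).
D5: worse on duration (66 vs 49).
D7: worse on duration (82 vs 49).
D8: worse on duration (173 vs 49).
D9: worse on duration (58 vs 49).
No option is at least as good as D6 on every objective and strictly better on one.

Yes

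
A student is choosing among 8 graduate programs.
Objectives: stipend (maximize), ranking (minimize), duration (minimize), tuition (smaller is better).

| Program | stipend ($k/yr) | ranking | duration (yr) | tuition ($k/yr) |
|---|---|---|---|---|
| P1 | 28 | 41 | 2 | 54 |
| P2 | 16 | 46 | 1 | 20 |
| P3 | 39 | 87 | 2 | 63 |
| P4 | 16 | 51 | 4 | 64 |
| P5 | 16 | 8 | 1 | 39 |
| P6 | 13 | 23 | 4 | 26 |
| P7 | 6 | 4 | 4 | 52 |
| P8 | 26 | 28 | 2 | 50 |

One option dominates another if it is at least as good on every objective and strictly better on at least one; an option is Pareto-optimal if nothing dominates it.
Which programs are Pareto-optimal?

P1, P2, P3, P5, P6, P7, P8

P1: not dominated.
P2: not dominated (best tuition).
P3: not dominated (best stipend).
P4: dominated by P1 (stipend 28≥16, ranking 41≤51, duration 2≤4, tuition 54≤64).
P5: not dominated.
P6: not dominated.
P7: not dominated (best ranking).
P8: not dominated.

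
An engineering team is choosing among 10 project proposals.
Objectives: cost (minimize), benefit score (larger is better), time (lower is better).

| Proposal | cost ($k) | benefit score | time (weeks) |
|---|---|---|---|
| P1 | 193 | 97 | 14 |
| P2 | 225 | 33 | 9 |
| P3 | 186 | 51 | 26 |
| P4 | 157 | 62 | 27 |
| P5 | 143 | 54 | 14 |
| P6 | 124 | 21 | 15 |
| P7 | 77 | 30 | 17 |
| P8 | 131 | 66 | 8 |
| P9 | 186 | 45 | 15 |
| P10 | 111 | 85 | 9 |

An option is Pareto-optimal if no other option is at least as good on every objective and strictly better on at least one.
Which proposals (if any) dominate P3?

P5, P8, P10

P5: cost 143≤186, benefit score 54≥51, time 14≤26 — dominates P3.
P8: cost 131≤186, benefit score 66≥51, time 8≤26 — dominates P3.
P10: cost 111≤186, benefit score 85≥51, time 9≤26 — dominates P3.
Others (P1, P2, P4, P6, P7, P9) are each worse than P3 on at least one objective.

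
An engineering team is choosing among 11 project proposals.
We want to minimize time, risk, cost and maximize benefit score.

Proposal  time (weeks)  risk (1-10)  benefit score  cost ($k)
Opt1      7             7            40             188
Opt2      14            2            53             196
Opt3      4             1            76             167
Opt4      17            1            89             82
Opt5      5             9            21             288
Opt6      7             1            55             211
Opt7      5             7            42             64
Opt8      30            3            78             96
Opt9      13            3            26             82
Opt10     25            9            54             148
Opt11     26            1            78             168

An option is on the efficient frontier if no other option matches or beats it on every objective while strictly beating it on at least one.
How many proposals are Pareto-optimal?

4

Opt1: dominated by Opt3 (time 4≤7, risk 1≤7, benefit score 76≥40, cost 167≤188).
Opt2: dominated by Opt3 (time 4≤14, risk 1≤2, benefit score 76≥53, cost 167≤196).
Opt3: not dominated (best time).
Opt4: not dominated (best benefit score).
Opt5: dominated by Opt3 (time 4≤5, risk 1≤9, benefit score 76≥21, cost 167≤288).
Opt6: dominated by Opt3 (time 4≤7, risk 1≤1, benefit score 76≥55, cost 167≤211).
Opt7: not dominated (best cost).
Opt8: dominated by Opt4 (time 17≤30, risk 1≤3, benefit score 89≥78, cost 82≤96).
Opt9: not dominated.
Opt10: dominated by Opt4 (time 17≤25, risk 1≤9, benefit score 89≥54, cost 82≤148).
Opt11: dominated by Opt4 (time 17≤26, risk 1≤1, benefit score 89≥78, cost 82≤168).
Pareto-optimal: Opt3, Opt4, Opt7, Opt9 → 4.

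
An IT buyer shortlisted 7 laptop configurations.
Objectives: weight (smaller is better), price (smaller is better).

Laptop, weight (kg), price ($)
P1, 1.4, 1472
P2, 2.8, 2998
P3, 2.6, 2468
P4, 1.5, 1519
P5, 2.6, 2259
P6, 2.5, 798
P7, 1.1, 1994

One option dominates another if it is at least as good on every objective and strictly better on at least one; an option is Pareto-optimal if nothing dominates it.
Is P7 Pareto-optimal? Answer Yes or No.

Yes

P1: worse on weight (1.4 vs 1.1).
P2: worse on weight (2.8 vs 1.1).
P3: worse on weight (2.6 vs 1.1).
P4: worse on weight (1.5 vs 1.1).
P5: worse on weight (2.6 vs 1.1).
P6: worse on weight (2.5 vs 1.1).
No option is at least as good as P7 on every objective and strictly better on one.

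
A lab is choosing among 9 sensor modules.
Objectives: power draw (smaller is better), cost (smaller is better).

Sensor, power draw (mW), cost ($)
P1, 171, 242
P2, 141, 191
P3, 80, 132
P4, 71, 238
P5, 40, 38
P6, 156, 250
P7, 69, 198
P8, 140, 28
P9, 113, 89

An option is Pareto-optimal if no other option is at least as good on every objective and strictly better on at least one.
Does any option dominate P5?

No

P1: worse on power draw (171 vs 40).
P2: worse on power draw (141 vs 40).
P3: worse on power draw (80 vs 40).
P4: worse on power draw (71 vs 40).
P6: worse on power draw (156 vs 40).
P7: worse on power draw (69 vs 40).
P8: worse on power draw (140 vs 40).
P9: worse on power draw (113 vs 40).
No option is at least as good as P5 on every objective and strictly better on one.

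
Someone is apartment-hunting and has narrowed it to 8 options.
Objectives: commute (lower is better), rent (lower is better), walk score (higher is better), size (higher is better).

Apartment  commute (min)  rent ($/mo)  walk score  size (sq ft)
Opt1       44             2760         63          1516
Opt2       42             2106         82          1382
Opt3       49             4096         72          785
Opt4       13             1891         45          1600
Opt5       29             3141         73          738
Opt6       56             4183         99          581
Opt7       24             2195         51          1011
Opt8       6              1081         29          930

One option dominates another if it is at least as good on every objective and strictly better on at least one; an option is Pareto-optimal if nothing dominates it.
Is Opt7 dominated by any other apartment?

Opt1: worse on commute (44 vs 24).
Opt2: worse on commute (42 vs 24).
Opt3: worse on commute (49 vs 24).
Opt4: worse on walk score (45 vs 51).
Opt5: worse on commute (29 vs 24).
Opt6: worse on commute (56 vs 24).
Opt8: worse on walk score (29 vs 51).
No option is at least as good as Opt7 on every objective and strictly better on one.

No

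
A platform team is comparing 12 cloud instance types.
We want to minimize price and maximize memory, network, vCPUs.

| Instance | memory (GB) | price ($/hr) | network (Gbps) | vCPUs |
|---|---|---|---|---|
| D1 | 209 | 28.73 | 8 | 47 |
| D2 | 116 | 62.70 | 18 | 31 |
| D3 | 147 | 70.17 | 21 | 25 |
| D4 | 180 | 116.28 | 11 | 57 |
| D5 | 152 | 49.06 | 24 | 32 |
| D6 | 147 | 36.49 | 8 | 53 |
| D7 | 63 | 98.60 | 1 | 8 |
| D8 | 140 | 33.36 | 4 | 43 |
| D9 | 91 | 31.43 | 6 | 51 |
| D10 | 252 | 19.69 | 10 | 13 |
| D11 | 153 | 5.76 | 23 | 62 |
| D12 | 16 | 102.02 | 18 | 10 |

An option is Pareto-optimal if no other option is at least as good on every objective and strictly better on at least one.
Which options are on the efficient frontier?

D1, D4, D5, D10, D11

D1: not dominated.
D2: dominated by D5 (memory 152≥116, price 49.06≤62.70, network 24≥18, vCPUs 32≥31).
D3: dominated by D5 (memory 152≥147, price 49.06≤70.17, network 24≥21, vCPUs 32≥25).
D4: not dominated.
D5: not dominated (best network).
D6: dominated by D11 (memory 153≥147, price 5.76≤36.49, network 23≥8, vCPUs 62≥53).
D7: dominated by D1 (memory 209≥63, price 28.73≤98.60, network 8≥1, vCPUs 47≥8).
D8: dominated by D1 (memory 209≥140, price 28.73≤33.36, network 8≥4, vCPUs 47≥43).
D9: dominated by D11 (memory 153≥91, price 5.76≤31.43, network 23≥6, vCPUs 62≥51).
D10: not dominated (best memory).
D11: not dominated (best price).
D12: dominated by D2 (memory 116≥16, price 62.70≤102.02, network 18≥18, vCPUs 31≥10).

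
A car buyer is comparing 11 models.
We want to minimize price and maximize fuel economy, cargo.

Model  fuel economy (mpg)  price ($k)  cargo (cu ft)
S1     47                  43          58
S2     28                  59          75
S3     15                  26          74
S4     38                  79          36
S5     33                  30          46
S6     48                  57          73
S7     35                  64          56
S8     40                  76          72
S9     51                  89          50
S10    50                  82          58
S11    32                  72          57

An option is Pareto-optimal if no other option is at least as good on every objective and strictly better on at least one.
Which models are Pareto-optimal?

S1: not dominated.
S2: not dominated (best cargo).
S3: not dominated (best price).
S4: dominated by S1 (fuel economy 47≥38, price 43≤79, cargo 58≥36).
S5: not dominated.
S6: not dominated.
S7: dominated by S1 (fuel economy 47≥35, price 43≤64, cargo 58≥56).
S8: dominated by S6 (fuel economy 48≥40, price 57≤76, cargo 73≥72).
S9: not dominated (best fuel economy).
S10: not dominated.
S11: dominated by S1 (fuel economy 47≥32, price 43≤72, cargo 58≥57).

S1, S2, S3, S5, S6, S9, S10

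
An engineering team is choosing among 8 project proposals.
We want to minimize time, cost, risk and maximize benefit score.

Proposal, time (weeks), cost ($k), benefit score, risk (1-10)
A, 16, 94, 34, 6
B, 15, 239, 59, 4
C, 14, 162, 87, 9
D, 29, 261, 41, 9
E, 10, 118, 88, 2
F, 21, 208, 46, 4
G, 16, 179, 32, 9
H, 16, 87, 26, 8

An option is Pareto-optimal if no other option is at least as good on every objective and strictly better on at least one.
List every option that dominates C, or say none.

E

E: time 10≤14, cost 118≤162, benefit score 88≥87, risk 2≤9 — dominates C.
Others (A, B, D, F, G, H) are each worse than C on at least one objective.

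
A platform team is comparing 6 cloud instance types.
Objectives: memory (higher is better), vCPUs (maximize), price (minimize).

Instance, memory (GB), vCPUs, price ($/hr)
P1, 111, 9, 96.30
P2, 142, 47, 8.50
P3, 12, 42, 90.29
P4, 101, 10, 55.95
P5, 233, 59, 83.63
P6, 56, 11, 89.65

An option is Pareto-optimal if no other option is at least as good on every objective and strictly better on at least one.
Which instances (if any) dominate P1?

P2, P5

P2: memory 142≥111, vCPUs 47≥9, price 8.50≤96.30 — dominates P1.
P5: memory 233≥111, vCPUs 59≥9, price 83.63≤96.30 — dominates P1.
Others (P3, P4, P6) are each worse than P1 on at least one objective.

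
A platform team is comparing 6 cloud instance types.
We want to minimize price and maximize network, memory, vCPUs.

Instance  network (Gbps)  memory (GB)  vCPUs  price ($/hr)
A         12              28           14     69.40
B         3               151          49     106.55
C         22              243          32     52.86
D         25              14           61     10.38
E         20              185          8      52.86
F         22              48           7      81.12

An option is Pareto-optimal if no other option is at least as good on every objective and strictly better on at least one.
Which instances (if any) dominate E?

C: network 22≥20, memory 243≥185, vCPUs 32≥8, price 52.86≤52.86 — dominates E.
Others (A, B, D, F) are each worse than E on at least one objective.

C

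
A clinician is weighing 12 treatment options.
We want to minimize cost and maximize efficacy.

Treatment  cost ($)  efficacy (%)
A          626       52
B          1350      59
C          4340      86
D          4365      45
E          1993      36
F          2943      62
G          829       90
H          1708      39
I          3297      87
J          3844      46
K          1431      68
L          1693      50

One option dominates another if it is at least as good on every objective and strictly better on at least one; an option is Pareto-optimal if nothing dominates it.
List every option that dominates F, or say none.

G: cost 829≤2943, efficacy 90≥62 — dominates F.
K: cost 1431≤2943, efficacy 68≥62 — dominates F.
Others (A, B, C, D, E, H, I, J, L) are each worse than F on at least one objective.

G, K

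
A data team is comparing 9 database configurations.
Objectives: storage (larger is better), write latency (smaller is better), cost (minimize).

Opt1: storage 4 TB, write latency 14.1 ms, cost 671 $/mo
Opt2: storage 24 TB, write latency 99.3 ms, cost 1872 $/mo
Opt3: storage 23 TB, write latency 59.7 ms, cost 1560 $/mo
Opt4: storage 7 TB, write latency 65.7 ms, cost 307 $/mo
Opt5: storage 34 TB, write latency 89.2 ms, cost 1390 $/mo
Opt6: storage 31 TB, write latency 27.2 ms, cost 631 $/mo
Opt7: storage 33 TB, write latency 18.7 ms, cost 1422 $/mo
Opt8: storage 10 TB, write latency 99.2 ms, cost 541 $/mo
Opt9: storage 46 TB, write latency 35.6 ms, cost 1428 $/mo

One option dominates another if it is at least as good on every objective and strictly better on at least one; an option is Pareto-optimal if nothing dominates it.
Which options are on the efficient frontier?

Opt1, Opt4, Opt5, Opt6, Opt7, Opt8, Opt9

Opt1: not dominated (best write latency).
Opt2: dominated by Opt5 (storage 34≥24, write latency 89.2≤99.3, cost 1390≤1872).
Opt3: dominated by Opt6 (storage 31≥23, write latency 27.2≤59.7, cost 631≤1560).
Opt4: not dominated (best cost).
Opt5: not dominated.
Opt6: not dominated.
Opt7: not dominated.
Opt8: not dominated.
Opt9: not dominated (best storage).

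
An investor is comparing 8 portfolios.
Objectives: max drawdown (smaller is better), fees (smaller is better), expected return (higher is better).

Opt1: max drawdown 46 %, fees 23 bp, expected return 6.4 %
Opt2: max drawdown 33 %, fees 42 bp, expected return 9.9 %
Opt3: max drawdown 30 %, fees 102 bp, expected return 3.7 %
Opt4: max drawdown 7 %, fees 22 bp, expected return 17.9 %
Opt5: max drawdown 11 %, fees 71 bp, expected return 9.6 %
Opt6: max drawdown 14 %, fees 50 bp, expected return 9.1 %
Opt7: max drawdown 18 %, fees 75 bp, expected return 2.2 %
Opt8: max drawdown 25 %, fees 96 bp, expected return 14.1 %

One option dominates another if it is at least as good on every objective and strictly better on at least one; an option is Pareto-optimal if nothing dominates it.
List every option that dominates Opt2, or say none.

Opt4

Opt4: max drawdown 7≤33, fees 22≤42, expected return 17.9≥9.9 — dominates Opt2.
Others (Opt1, Opt3, Opt5, Opt6, Opt7, Opt8) are each worse than Opt2 on at least one objective.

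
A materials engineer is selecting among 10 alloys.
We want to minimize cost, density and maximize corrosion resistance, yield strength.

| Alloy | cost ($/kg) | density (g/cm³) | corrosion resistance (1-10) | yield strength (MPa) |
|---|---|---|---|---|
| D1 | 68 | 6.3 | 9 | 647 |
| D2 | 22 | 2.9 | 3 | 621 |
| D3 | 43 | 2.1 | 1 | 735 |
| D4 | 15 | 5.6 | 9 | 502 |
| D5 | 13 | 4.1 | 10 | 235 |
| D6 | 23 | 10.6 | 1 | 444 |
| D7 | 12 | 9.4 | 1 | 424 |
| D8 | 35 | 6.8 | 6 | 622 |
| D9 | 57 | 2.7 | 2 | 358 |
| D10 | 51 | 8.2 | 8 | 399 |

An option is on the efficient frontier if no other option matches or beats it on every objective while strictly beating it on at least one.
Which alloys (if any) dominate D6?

D2: cost 22≤23, density 2.9≤10.6, corrosion resistance 3≥1, yield strength 621≥444 — dominates D6.
D4: cost 15≤23, density 5.6≤10.6, corrosion resistance 9≥1, yield strength 502≥444 — dominates D6.
Others (D1, D3, D5, D7, D8, D9, D10) are each worse than D6 on at least one objective.

D2, D4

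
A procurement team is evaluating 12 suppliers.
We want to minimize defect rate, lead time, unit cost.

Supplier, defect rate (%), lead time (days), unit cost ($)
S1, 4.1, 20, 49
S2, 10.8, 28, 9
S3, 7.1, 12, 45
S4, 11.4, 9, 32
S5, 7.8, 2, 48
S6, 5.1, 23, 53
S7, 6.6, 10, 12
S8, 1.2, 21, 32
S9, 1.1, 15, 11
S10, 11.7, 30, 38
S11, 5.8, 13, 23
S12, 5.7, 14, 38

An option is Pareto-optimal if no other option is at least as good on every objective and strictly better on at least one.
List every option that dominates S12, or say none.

none

S1: worse on lead time (20 vs 14).
S2: worse on defect rate (10.8 vs 5.7).
S3: worse on defect rate (7.1 vs 5.7).
S4: worse on defect rate (11.4 vs 5.7).
S5: worse on defect rate (7.8 vs 5.7).
S6: worse on lead time (23 vs 14).
S7: worse on defect rate (6.6 vs 5.7).
S8: worse on lead time (21 vs 14).
S9: worse on lead time (15 vs 14).
S10: worse on defect rate (11.7 vs 5.7).
S11: worse on defect rate (5.8 vs 5.7).
No option dominates S12.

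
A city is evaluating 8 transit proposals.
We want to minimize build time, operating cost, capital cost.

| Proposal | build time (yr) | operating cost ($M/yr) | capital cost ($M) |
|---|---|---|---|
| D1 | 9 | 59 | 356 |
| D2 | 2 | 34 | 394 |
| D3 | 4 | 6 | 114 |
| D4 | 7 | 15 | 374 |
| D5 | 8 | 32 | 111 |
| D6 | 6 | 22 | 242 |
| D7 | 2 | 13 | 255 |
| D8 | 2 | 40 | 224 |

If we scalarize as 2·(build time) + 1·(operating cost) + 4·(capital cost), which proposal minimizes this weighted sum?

D1: 2·9 + 1·59 + 4·356 = 1501
D2: 2·2 + 1·34 + 4·394 = 1614
D3: 2·4 + 1·6 + 4·114 = 470
D4: 2·7 + 1·15 + 4·374 = 1525
D5: 2·8 + 1·32 + 4·111 = 492
D6: 2·6 + 1·22 + 4·242 = 1002
D7: 2·2 + 1·13 + 4·255 = 1037
D8: 2·2 + 1·40 + 4·224 = 940
Lowest: D3 at 470.

D3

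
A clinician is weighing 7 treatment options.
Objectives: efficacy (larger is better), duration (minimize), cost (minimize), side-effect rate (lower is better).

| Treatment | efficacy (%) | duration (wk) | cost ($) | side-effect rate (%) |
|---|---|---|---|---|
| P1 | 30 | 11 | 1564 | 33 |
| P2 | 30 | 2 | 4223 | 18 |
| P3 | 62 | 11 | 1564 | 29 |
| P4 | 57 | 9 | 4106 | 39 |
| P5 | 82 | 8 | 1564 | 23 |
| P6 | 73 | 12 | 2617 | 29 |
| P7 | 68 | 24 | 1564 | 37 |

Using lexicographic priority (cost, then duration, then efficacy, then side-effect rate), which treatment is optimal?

P5

First minimize cost: best is 1564, kept {P1, P3, P5, P7}.
Then minimize duration: best is 8, kept {P5}.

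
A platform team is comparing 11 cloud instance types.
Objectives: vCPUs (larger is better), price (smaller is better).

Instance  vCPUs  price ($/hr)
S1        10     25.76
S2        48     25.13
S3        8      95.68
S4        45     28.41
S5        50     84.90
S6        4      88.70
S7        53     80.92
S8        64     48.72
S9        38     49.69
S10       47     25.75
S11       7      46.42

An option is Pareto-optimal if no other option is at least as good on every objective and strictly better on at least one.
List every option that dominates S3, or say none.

S1: vCPUs 10≥8, price 25.76≤95.68 — dominates S3.
S2: vCPUs 48≥8, price 25.13≤95.68 — dominates S3.
S4: vCPUs 45≥8, price 28.41≤95.68 — dominates S3.
S5: vCPUs 50≥8, price 84.90≤95.68 — dominates S3.
S7: vCPUs 53≥8, price 80.92≤95.68 — dominates S3.
S8: vCPUs 64≥8, price 48.72≤95.68 — dominates S3.
S9: vCPUs 38≥8, price 49.69≤95.68 — dominates S3.
S10: vCPUs 47≥8, price 25.75≤95.68 — dominates S3.
Others (S6, S11) are each worse than S3 on at least one objective.

S1, S2, S4, S5, S7, S8, S9, S10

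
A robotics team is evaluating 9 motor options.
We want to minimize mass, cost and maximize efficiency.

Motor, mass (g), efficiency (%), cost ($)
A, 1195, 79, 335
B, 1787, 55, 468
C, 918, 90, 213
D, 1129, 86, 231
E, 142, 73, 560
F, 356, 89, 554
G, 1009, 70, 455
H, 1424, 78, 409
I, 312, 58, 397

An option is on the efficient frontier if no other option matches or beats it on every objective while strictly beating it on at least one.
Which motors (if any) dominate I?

none

A: worse on mass (1195 vs 312).
B: worse on mass (1787 vs 312).
C: worse on mass (918 vs 312).
D: worse on mass (1129 vs 312).
E: worse on cost (560 vs 397).
F: worse on mass (356 vs 312).
G: worse on mass (1009 vs 312).
H: worse on mass (1424 vs 312).
No option dominates I.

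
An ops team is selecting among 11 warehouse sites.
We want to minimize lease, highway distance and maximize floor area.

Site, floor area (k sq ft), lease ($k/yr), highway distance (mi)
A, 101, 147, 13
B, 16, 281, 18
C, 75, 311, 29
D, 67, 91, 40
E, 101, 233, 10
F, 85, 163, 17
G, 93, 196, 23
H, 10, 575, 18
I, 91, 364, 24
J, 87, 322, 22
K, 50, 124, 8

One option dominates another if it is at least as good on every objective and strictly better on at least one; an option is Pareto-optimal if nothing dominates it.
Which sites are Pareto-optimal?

A, D, E, K

A: not dominated.
B: dominated by A (floor area 101≥16, lease 147≤281, highway distance 13≤18).
C: dominated by A (floor area 101≥75, lease 147≤311, highway distance 13≤29).
D: not dominated (best lease).
E: not dominated.
F: dominated by A (floor area 101≥85, lease 147≤163, highway distance 13≤17).
G: dominated by A (floor area 101≥93, lease 147≤196, highway distance 13≤23).
H: dominated by A (floor area 101≥10, lease 147≤575, highway distance 13≤18).
I: dominated by A (floor area 101≥91, lease 147≤364, highway distance 13≤24).
J: dominated by A (floor area 101≥87, lease 147≤322, highway distance 13≤22).
K: not dominated (best highway distance).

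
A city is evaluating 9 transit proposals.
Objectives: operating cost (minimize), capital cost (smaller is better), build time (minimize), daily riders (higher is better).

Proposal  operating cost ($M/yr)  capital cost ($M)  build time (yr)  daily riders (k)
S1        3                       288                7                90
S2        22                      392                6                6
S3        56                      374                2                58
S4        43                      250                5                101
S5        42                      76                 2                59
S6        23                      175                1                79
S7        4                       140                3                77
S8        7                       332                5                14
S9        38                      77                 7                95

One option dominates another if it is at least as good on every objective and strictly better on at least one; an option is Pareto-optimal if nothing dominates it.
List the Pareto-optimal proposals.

S1: not dominated (best operating cost).
S2: dominated by S7 (operating cost 4≤22, capital cost 140≤392, build time 3≤6, daily riders 77≥6).
S3: dominated by S5 (operating cost 42≤56, capital cost 76≤374, build time 2≤2, daily riders 59≥58).
S4: not dominated (best daily riders).
S5: not dominated (best capital cost).
S6: not dominated (best build time).
S7: not dominated.
S8: dominated by S7 (operating cost 4≤7, capital cost 140≤332, build time 3≤5, daily riders 77≥14).
S9: not dominated.

S1, S4, S5, S6, S7, S9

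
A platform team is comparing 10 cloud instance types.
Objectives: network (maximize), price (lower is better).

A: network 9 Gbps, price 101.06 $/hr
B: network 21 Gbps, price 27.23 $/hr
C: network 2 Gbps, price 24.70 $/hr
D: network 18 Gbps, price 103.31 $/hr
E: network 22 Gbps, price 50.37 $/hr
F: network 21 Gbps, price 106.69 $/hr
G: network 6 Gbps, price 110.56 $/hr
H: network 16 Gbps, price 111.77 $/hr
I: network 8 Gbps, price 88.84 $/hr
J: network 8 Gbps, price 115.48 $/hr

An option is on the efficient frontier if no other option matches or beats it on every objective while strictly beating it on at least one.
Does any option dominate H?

Yes

B vs H: network 21≥16, price 27.23≤111.77 — B is at least as good on every objective and strictly better on at least one, so B dominates H.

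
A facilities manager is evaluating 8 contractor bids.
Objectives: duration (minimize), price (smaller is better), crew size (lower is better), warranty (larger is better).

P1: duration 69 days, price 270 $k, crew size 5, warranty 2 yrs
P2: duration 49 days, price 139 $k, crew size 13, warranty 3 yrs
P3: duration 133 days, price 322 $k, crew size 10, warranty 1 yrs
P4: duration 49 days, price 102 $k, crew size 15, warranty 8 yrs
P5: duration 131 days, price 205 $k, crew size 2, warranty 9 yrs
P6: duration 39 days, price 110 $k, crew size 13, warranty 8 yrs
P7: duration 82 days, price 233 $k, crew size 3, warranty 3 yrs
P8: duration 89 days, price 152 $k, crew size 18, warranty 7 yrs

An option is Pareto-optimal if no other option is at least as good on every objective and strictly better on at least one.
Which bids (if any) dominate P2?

P6: duration 39≤49, price 110≤139, crew size 13≤13, warranty 8≥3 — dominates P2.
Others (P1, P3, P4, P5, P7, P8) are each worse than P2 on at least one objective.

P6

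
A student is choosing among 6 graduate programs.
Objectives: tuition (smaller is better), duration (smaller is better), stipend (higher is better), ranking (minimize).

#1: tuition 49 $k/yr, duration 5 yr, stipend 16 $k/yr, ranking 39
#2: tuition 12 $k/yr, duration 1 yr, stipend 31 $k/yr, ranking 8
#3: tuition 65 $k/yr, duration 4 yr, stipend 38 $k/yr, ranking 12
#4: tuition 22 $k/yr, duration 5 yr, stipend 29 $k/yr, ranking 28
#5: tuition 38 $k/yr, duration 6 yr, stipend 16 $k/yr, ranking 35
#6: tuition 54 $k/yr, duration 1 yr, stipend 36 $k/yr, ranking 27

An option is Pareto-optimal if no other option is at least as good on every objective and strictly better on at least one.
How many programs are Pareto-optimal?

#1: dominated by #2 (tuition 12≤49, duration 1≤5, stipend 31≥16, ranking 8≤39).
#2: not dominated (best tuition).
#3: not dominated (best stipend).
#4: dominated by #2 (tuition 12≤22, duration 1≤5, stipend 31≥29, ranking 8≤28).
#5: dominated by #2 (tuition 12≤38, duration 1≤6, stipend 31≥16, ranking 8≤35).
#6: not dominated.
Pareto-optimal: #2, #3, #6 → 3.

3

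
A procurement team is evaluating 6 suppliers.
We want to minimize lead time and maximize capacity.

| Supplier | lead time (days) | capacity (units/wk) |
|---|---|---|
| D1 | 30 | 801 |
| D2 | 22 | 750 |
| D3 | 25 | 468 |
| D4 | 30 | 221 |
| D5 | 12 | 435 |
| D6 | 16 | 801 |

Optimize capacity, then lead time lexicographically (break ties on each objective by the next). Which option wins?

D6

First maximize capacity: best is 801, kept {D1, D6}.
Then minimize lead time: best is 16, kept {D6}.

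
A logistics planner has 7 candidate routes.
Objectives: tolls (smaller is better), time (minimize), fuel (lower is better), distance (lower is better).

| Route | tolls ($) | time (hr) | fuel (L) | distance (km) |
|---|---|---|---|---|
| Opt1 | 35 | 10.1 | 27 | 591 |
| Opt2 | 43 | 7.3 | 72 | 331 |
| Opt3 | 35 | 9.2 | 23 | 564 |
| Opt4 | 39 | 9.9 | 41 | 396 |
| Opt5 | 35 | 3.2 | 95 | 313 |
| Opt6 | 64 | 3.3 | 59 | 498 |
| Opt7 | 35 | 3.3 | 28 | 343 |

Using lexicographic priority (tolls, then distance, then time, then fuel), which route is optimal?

Opt5

First minimize tolls: best is 35, kept {Opt1, Opt3, Opt5, Opt7}.
Then minimize distance: best is 313, kept {Opt5}.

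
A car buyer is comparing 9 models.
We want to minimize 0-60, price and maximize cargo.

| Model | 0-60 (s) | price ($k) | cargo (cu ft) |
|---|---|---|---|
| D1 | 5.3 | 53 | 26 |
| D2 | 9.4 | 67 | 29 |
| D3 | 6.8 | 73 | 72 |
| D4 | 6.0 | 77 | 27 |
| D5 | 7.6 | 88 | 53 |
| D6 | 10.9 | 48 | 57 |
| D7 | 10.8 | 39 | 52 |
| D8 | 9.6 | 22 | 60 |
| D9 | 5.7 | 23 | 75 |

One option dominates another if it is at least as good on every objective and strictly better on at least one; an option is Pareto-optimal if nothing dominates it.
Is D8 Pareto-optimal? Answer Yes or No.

Yes

D1: worse on price (53 vs 22).
D2: worse on price (67 vs 22).
D3: worse on price (73 vs 22).
D4: worse on price (77 vs 22).
D5: worse on price (88 vs 22).
D6: worse on 0-60 (10.9 vs 9.6).
D7: worse on 0-60 (10.8 vs 9.6).
D9: worse on price (23 vs 22).
No option is at least as good as D8 on every objective and strictly better on one.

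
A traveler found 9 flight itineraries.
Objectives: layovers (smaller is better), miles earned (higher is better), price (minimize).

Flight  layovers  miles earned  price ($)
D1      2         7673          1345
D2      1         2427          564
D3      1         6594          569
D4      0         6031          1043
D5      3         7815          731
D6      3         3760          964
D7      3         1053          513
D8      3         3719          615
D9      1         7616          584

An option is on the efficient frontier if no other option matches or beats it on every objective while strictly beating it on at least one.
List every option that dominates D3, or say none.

none

D1: worse on layovers (2 vs 1).
D2: worse on miles earned (2427 vs 6594).
D4: worse on miles earned (6031 vs 6594).
D5: worse on layovers (3 vs 1).
D6: worse on layovers (3 vs 1).
D7: worse on layovers (3 vs 1).
D8: worse on layovers (3 vs 1).
D9: worse on price (584 vs 569).
No option dominates D3.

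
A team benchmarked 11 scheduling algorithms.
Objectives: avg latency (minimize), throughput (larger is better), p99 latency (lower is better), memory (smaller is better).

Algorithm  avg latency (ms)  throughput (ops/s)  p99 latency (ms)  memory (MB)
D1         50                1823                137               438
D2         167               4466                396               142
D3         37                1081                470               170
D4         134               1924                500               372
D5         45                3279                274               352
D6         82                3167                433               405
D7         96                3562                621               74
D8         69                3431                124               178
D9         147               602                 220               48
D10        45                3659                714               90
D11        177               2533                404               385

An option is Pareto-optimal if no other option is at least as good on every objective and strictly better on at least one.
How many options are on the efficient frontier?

D1: not dominated.
D2: not dominated (best throughput).
D3: not dominated (best avg latency).
D4: dominated by D5 (avg latency 45≤134, throughput 3279≥1924, p99 latency 274≤500, memory 352≤372).
D5: not dominated.
D6: dominated by D5 (avg latency 45≤82, throughput 3279≥3167, p99 latency 274≤433, memory 352≤405).
D7: not dominated.
D8: not dominated (best p99 latency).
D9: not dominated (best memory).
D10: not dominated.
D11: dominated by D2 (avg latency 167≤177, throughput 4466≥2533, p99 latency 396≤404, memory 142≤385).
Pareto-optimal: D1, D2, D3, D5, D7, D8, D9, D10 → 8.

8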